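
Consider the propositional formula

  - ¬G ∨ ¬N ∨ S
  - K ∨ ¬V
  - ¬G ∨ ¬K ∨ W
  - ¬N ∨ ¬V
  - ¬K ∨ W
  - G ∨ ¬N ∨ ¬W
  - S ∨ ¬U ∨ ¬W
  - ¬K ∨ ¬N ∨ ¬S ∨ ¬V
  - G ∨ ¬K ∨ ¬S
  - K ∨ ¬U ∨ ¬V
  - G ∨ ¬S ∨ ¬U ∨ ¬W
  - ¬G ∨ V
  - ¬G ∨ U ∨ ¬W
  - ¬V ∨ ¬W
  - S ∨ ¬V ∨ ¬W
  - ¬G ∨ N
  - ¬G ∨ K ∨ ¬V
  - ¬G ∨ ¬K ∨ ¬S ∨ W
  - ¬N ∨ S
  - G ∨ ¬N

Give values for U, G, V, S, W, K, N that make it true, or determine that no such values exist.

Set U = False.
Try G = True:
  (¬G ∨ V) forces V = True.
  (K ∨ ¬V) forces K = True.
  (¬G ∨ ¬K ∨ W) forces W = True.
  clause (¬G ∨ U ∨ ¬W) is falsified — backtrack.
So G = False.
  then (G ∨ ¬N) forces N = False.
Set V = False.
Set S = False.
Set W = True.
Set K = True.
All clauses satisfied.

U = False, G = False, V = False, S = False, W = True, K = True, N = False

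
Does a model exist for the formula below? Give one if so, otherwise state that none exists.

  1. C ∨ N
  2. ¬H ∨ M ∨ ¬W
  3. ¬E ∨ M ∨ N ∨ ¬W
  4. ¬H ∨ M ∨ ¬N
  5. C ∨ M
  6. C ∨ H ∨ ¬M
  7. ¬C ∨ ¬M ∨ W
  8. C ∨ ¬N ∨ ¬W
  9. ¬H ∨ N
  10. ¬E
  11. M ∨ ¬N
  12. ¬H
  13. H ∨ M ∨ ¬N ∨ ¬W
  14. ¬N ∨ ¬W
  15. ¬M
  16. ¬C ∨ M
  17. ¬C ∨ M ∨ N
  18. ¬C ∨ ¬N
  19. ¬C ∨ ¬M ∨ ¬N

Case M = True:
  Clause (¬M) is falsified — contradiction.
Case M = False:
  (C ∨ M) forces C = True.
  Clause (¬C ∨ M) is falsified — contradiction.
Both cases fail, so the formula is unsatisfiable.

Unsatisfiable — no assignment works.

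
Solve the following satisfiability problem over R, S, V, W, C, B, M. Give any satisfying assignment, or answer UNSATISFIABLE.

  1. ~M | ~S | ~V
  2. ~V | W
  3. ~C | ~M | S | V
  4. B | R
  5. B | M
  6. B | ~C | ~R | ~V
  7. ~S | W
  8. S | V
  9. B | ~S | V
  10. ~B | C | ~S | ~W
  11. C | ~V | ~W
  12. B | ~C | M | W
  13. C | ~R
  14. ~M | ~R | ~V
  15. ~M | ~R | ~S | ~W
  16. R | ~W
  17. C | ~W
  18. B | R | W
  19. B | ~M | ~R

R = True, S = False, V = True, W = True, C = True, B = True, M = False

Try R = False:
  (B | R) forces B = True.
  (R | ~W) forces W = False.
  (~V | W) forces V = False.
  (~S | W) forces S = False.
  clause (S | V) is falsified — backtrack.
So R = True.
  then (C | ~R) forces C = True.
Set S = False.
  then (S | V) forces V = True.
  then (~M | ~R | ~V) forces M = False.
  then (~V | W) forces W = True.
  then (B | M) forces B = True.
All clauses satisfied.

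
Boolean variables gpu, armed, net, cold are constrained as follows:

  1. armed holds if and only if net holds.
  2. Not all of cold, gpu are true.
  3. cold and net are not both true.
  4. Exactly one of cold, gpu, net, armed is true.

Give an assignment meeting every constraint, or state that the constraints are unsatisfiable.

gpu: False, armed: False, net: False, cold: True

  (1) armed=F, net=F — same ✓
  (2) {cold, gpu}: 1/2 true — not all ✓
  (3) cold=T, net=F — not both ✓
  (4) {cold, gpu, net, armed}: 1 true — exactly one ✓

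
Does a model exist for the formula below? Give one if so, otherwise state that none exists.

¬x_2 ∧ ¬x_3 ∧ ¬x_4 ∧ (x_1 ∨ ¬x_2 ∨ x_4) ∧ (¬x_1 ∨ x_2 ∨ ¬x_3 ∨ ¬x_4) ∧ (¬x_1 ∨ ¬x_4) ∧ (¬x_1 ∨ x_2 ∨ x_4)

x_1 = False, x_2 = False, x_3 = False, x_4 = False

Unit clause (¬x_2) forces x_2 = False.
Unit clause (¬x_3) forces x_3 = False.
Unit clause (¬x_4) forces x_4 = False.
In (¬x_1 ∨ x_2 ∨ x_4) only ¬x_1 is left, so x_1 = False.
Check each clause:
  (¬x_2): ¬x_2 holds.
  (¬x_3): ¬x_3 holds.
  (¬x_4): ¬x_4 holds.
  (x_1 ∨ ¬x_2 ∨ x_4): ¬x_2 holds.
  (¬x_1 ∨ x_2 ∨ ¬x_3 ∨ ¬x_4): ¬x_1 holds.
  (¬x_1 ∨ ¬x_4): ¬x_1 holds.
  (¬x_1 ∨ x_2 ∨ x_4): ¬x_1 holds.
All clauses satisfied.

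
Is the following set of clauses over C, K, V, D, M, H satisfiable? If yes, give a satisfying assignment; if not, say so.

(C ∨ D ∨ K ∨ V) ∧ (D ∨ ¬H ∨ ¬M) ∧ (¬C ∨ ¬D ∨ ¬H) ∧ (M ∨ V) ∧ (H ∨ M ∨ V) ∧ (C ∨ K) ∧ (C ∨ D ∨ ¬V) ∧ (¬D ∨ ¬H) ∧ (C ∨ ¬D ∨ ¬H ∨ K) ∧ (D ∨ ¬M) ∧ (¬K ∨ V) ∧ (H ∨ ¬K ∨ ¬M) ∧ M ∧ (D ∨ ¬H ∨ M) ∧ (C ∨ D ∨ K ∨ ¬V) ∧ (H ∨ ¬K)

C = True, K = False, V = False, D = True, M = True, H = False

Unit clause (M) forces M = True.
In (D ∨ ¬M) only D is left, so D = True.
In (¬D ∨ ¬H) only ¬H is left, so H = False.
In (H ∨ ¬K ∨ ¬M) only ¬K is left, so K = False.
In (C ∨ K) only C is left, so C = True.
Set V = False.
All clauses satisfied.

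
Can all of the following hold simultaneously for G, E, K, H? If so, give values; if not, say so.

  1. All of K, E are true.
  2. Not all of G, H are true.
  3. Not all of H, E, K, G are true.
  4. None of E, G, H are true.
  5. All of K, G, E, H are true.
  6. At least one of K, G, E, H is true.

Case G = True:
  Constraint (4) is violated (G=T) — contradiction.
Case G = False:
  Constraint (5) is violated (G=F) — contradiction.
Both cases fail — unsatisfiable.

UNSATISFIABLE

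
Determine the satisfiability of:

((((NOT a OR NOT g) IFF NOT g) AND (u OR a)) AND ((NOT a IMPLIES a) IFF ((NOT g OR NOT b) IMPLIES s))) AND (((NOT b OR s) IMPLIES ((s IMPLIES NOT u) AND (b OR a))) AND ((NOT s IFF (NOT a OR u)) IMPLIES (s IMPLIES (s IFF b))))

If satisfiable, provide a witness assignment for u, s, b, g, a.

u = True; s = False; b = True; g = False; a = False

  (((NOT a OR NOT g) IFF NOT g) AND (u OR a)) AND ((NOT a IMPLIES a) IFF ((NOT g OR NOT b) IMPLIES s)) = True
    ((NOT a OR NOT g) IFF NOT g) AND (u OR a) = True
      (NOT a OR NOT g) IFF NOT g = True
        NOT a OR NOT g = True
          NOT a = True
          NOT g = True
        NOT g = True
      u OR a = True
    (NOT a IMPLIES a) IFF ((NOT g OR NOT b) IMPLIES s) = True
      NOT a IMPLIES a = False
        NOT a = True
      (NOT g OR NOT b) IMPLIES s = False
        NOT g OR NOT b = True
          NOT g = True
          NOT b = False
  ((NOT b OR s) IMPLIES ((s IMPLIES NOT u) AND (b OR a))) AND ((NOT s IFF (NOT a OR u)) IMPLIES (s IMPLIES (s IFF b))) = True
    (NOT b OR s) IMPLIES ((s IMPLIES NOT u) AND (b OR a)) = True
      NOT b OR s = False
        NOT b = False
      (s IMPLIES NOT u) AND (b OR a) = True
        s IMPLIES NOT u = True
          NOT u = False
        b OR a = True
    (NOT s IFF (NOT a OR u)) IMPLIES (s IMPLIES (s IFF b)) = True
      NOT s IFF (NOT a OR u) = True
        NOT s = True
        NOT a OR u = True
          NOT a = True
      s IMPLIES (s IFF b) = True
        s IFF b = False
Both conjuncts True, so the formula holds.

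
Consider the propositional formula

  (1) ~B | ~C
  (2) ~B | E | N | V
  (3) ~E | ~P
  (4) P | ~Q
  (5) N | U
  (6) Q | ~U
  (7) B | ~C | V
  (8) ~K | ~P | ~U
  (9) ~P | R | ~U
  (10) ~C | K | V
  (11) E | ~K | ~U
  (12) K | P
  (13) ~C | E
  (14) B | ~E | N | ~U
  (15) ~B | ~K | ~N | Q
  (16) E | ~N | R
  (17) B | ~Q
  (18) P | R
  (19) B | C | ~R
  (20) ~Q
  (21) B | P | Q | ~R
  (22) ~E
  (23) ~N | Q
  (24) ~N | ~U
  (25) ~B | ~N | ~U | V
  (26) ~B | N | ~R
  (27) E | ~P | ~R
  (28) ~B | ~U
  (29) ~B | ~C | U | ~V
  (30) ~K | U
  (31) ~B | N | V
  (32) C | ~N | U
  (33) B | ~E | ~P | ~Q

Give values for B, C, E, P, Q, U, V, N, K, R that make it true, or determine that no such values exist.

Case Q = True:
  Clause (~Q) is falsified — contradiction.
Case Q = False:
  (Q | ~U) forces U = False.
  (N | U) forces N = True.
  Clause (~N | Q) is falsified — contradiction.
Both cases fail, so the formula is unsatisfiable.

The formula is unsatisfiable.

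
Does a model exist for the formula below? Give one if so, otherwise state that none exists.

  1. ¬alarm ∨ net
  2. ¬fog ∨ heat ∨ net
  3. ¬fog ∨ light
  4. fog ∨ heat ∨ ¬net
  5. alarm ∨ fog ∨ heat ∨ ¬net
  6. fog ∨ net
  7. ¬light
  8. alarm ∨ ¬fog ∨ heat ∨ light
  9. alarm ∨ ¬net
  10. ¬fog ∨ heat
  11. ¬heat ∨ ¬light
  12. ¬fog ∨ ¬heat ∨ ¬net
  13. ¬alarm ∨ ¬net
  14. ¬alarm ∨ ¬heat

Unsatisfiable

Case light = True:
  Clause (¬light) is falsified — contradiction.
Case light = False:
  (¬fog ∨ light) forces fog = False.
  (fog ∨ net) forces net = True.
  (fog ∨ heat ∨ ¬net) forces heat = True.
  (alarm ∨ ¬net) forces alarm = True.
  Clause (¬alarm ∨ ¬net) is falsified — contradiction.
Both cases fail, so the formula is unsatisfiable.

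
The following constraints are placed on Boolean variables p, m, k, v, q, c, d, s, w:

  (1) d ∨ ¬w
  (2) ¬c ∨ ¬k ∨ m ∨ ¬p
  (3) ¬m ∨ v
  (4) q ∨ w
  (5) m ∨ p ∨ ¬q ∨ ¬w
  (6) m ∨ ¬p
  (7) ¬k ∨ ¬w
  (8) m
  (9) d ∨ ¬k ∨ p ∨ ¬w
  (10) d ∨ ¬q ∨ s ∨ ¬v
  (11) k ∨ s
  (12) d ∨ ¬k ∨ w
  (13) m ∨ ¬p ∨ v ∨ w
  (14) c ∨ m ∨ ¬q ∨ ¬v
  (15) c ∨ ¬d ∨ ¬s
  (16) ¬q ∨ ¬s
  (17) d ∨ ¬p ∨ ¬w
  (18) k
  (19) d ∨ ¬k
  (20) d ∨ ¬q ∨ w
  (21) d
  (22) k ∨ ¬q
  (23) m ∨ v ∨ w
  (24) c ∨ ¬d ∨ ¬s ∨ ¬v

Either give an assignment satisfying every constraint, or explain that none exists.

Unit clause (m) forces m = True.
Unit clause (k) forces k = True.
In (d ∨ ¬k) only d is left, so d = True.
In (¬m ∨ v) only v is left, so v = True.
In (¬k ∨ ¬w) only ¬w is left, so w = False.
In (q ∨ w) only q is left, so q = True.
In (¬q ∨ ¬s) only ¬s is left, so s = False.
Set p = True.
Set c = False.
All clauses satisfied.

p: True, m: True, k: True, v: True, q: True, c: False, d: True, s: False, w: False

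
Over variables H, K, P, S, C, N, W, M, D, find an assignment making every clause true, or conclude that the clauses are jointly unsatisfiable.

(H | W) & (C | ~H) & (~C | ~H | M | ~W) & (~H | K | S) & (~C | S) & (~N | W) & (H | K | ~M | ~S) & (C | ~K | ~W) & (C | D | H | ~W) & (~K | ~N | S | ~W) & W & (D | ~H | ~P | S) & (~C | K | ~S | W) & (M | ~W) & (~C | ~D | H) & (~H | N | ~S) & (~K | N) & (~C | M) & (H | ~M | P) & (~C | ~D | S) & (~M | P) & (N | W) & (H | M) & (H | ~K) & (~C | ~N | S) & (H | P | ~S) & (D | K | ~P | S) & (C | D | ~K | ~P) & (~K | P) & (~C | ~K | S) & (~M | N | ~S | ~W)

H = False, K = False, P = True, S = False, C = False, N = False, W = True, M = True, D = True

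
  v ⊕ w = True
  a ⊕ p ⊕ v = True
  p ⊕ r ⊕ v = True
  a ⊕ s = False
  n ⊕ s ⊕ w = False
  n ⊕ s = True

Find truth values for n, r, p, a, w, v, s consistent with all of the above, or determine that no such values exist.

n=F, r=T, p=F, a=T, w=T, v=F, s=T

v ⊕ w = F ⊕ T = True ✓
a ⊕ p ⊕ v = T ⊕ F ⊕ F = True ✓
p ⊕ r ⊕ v = F ⊕ T ⊕ F = True ✓
a ⊕ s = T ⊕ T = False ✓
n ⊕ s ⊕ w = F ⊕ T ⊕ T = False ✓
n ⊕ s = F ⊕ T = True ✓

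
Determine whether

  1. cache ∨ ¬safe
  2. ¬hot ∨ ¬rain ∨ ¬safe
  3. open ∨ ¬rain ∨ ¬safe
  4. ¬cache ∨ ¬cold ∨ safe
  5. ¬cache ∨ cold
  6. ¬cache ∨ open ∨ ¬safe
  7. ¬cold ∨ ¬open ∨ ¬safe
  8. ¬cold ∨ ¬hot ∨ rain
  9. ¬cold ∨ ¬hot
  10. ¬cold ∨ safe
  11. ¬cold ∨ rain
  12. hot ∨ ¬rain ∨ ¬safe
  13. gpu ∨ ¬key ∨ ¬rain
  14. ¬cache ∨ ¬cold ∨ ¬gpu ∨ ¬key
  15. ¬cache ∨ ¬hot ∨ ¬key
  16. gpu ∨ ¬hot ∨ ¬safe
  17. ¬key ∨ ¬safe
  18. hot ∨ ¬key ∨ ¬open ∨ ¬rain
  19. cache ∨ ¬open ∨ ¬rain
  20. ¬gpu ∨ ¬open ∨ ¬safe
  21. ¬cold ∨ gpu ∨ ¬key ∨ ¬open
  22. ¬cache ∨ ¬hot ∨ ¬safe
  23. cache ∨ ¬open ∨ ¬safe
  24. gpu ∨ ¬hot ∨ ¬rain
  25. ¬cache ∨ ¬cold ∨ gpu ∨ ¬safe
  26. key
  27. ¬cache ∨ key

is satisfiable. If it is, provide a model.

open = False; hot = True; rain = False; cache = False; gpu = True; key = True; safe = False; cold = False

Unit clause (key) forces key = True.
In (¬key ∨ ¬safe) only ¬safe is left, so safe = False.
In (¬cold ∨ safe) only ¬cold is left, so cold = False.
In (¬cache ∨ cold) only ¬cache is left, so cache = False.
Set open = False.
Set hot = True.
Set rain = False.
Set gpu = True.
All clauses satisfied.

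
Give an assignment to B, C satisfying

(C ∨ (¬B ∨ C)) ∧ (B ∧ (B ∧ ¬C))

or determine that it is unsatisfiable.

Case B = True: the formula simplifies to (C ∨ C) ∧ ¬C.
  C = True: the conjunct ¬C is False.
  C = False: the conjunct C ∨ C becomes False ∨ False = False.
Case B = False: the conjunct B is False.
Both cases fail — unsatisfiable.

Unsatisfiable — no assignment works.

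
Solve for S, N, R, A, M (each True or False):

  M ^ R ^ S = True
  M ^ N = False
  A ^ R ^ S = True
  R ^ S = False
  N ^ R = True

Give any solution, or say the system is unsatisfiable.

S: False; N: True; R: False; A: True; M: True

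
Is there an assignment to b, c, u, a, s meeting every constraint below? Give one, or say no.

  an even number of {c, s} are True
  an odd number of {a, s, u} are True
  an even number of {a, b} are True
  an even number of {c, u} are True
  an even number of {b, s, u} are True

Adding constraints 2, 3, 5 mod 2: every variable appears an even number of times on the left, so the left side is 0.
But the right sides sum to 1 (mod 2). 0 ≠ 1 — the system is inconsistent.

No satisfying assignment exists.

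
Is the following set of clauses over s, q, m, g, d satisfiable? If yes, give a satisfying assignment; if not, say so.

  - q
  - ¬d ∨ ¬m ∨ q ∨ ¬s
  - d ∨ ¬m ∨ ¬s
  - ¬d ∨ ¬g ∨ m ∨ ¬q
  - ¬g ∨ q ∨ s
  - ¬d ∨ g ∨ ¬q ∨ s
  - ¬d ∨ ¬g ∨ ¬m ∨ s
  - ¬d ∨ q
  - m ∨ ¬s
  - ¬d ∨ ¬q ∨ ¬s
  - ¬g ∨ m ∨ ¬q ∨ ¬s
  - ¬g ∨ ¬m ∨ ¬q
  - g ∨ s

s = False; q = True; m = False; g = True; d = False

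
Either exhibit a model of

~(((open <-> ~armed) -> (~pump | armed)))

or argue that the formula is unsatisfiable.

open: True, armed: False, pump: True

  ~(((open <-> ~armed) -> (~pump | armed))) = True
    (open <-> ~armed) -> (~pump | armed) = False
      open <-> ~armed = True
        ~armed = True
      ~pump | armed = False
        ~pump = False
The formula evaluates to True.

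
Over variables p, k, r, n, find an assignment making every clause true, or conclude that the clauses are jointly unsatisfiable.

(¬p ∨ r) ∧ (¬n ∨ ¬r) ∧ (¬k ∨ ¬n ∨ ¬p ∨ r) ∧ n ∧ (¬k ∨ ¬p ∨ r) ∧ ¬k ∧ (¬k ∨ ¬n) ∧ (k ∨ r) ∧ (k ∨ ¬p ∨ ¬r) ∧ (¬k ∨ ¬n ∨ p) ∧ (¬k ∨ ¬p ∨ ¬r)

Unsatisfiable — no assignment works.

Case k = True:
  Clause (¬k) is falsified — contradiction.
Case k = False:
  (n) forces n = True.
  (¬n ∨ ¬r) forces r = False.
  Clause (k ∨ r) is falsified — contradiction.
Both cases fail, so the formula is unsatisfiable.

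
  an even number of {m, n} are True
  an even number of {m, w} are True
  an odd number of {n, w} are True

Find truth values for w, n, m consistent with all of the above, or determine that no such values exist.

Unsatisfiable — no assignment works.

Adding constraints 1, 2, 3 mod 2: every variable appears an even number of times on the left, so the left side is 0.
But the right sides sum to 1 (mod 2). 0 ≠ 1 — the system is inconsistent.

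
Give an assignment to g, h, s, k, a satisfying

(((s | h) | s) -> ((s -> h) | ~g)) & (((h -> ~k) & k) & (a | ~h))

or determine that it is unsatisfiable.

g: False, h: False, s: False, k: True, a: True

  ((s | h) | s) -> ((s -> h) | ~g) = True
    (s | h) | s = False
      s | h = False
    (s -> h) | ~g = True
      s -> h = True
      ~g = True
  ((h -> ~k) & k) & (a | ~h) = True
    (h -> ~k) & k = True
      h -> ~k = True
        ~k = False
    a | ~h = True
      ~h = True
Both conjuncts True, so the formula holds.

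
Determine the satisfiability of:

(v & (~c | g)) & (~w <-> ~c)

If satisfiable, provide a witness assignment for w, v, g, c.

w = True, v = True, g = True, c = True

  v & (~c | g) = True
    ~c | g = True
      ~c = False
  ~w <-> ~c = True
    ~w = False
    ~c = False
Both conjuncts True, so the formula holds.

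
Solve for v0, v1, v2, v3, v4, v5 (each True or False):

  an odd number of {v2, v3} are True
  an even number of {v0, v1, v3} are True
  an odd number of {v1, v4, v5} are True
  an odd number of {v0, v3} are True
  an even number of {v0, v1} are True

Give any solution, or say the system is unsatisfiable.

v0 = True, v1 = True, v2 = True, v3 = False, v4 = False, v5 = False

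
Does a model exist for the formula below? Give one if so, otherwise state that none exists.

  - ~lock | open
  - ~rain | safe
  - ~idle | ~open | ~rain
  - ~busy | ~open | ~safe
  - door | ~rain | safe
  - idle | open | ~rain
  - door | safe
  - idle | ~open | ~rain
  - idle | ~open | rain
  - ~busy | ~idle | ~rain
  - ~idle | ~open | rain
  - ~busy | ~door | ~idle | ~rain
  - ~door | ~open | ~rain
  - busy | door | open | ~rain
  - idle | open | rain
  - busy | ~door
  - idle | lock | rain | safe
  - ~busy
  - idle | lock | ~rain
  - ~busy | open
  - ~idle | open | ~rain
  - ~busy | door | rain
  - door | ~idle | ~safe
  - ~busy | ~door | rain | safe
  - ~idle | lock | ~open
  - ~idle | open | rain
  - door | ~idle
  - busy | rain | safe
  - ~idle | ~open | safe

Unsatisfiable

Case rain = True:
  (~rain | safe) forces safe = True.
  (~busy) forces busy = False.
  (busy | ~door) forces door = False.
  (busy | door | open | ~rain) forces open = True.
  (~idle | ~open | ~rain) forces idle = False.
  Clause (idle | ~open | ~rain) is falsified — contradiction.
Case rain = False:
  (~busy) forces busy = False.
  (busy | ~door) forces door = False.
  (door | safe) forces safe = True.
  (door | ~idle | ~safe) forces idle = False.
  (idle | ~open | rain) forces open = False.
  Clause (idle | open | rain) is falsified — contradiction.
Both cases fail, so the formula is unsatisfiable.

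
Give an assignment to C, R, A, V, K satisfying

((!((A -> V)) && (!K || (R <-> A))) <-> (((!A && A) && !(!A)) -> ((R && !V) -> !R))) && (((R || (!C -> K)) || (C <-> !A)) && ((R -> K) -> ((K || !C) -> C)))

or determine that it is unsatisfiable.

C=T, R=T, A=T, V=F, K=F

  (!((A -> V)) && (!K || (R <-> A))) <-> (((!A && A) && !(!A)) -> ((R && !V) -> !R)) = True
    !((A -> V)) && (!K || (R <-> A)) = True
      !((A -> V)) = True
        A -> V = False
      !K || (R <-> A) = True
        !K = True
        R <-> A = True
    ((!A && A) && !(!A)) -> ((R && !V) -> !R) = True
      (!A && A) && !(!A) = False
        !A && A = False
          !A = False
        !(!A) = True
          !A = False
      (R && !V) -> !R = False
        R && !V = True
          !V = True
        !R = False
  ((R || (!C -> K)) || (C <-> !A)) && ((R -> K) -> ((K || !C) -> C)) = True
    (R || (!C -> K)) || (C <-> !A) = True
      R || (!C -> K) = True
        !C -> K = True
          !C = False
      C <-> !A = False
        !A = False
    (R -> K) -> ((K || !C) -> C) = True
      R -> K = False
      (K || !C) -> C = True
        K || !C = False
          !C = False
Both conjuncts True, so the formula holds.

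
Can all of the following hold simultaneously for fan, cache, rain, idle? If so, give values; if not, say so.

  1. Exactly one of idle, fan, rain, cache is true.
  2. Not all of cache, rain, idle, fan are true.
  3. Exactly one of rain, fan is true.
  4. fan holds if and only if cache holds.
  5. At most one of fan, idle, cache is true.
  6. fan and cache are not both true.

fan=F; cache=F; rain=T; idle=F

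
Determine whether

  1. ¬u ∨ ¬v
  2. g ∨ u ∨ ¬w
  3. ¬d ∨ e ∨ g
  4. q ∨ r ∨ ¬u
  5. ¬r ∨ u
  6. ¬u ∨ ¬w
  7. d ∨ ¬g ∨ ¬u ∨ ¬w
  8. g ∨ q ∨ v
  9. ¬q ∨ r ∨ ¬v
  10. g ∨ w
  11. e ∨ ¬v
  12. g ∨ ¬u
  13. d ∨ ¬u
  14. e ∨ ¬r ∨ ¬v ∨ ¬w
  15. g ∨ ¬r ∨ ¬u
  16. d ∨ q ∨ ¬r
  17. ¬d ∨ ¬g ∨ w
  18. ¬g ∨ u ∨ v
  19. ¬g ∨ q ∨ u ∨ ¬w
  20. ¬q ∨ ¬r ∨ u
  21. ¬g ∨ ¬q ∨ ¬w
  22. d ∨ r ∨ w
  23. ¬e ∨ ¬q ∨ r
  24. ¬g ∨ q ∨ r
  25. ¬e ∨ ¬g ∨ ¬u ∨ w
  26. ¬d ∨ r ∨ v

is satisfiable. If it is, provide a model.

Case w = True:
  (¬u ∨ ¬w) forces u = False.
  (g ∨ u ∨ ¬w) forces g = True.
  (¬r ∨ u) forces r = False.
  (¬g ∨ u ∨ v) forces v = True.
  (¬q ∨ r ∨ ¬v) forces q = False.
  Clause (¬g ∨ q ∨ u ∨ ¬w) is falsified — contradiction.
Case w = False:
  (g ∨ w) forces g = True.
  (¬d ∨ ¬g ∨ w) forces d = False.
  (d ∨ ¬u) forces u = False.
  (¬r ∨ u) forces r = False.
  Clause (d ∨ r ∨ w) is falsified — contradiction.
Both cases fail, so the formula is unsatisfiable.

The formula is unsatisfiable.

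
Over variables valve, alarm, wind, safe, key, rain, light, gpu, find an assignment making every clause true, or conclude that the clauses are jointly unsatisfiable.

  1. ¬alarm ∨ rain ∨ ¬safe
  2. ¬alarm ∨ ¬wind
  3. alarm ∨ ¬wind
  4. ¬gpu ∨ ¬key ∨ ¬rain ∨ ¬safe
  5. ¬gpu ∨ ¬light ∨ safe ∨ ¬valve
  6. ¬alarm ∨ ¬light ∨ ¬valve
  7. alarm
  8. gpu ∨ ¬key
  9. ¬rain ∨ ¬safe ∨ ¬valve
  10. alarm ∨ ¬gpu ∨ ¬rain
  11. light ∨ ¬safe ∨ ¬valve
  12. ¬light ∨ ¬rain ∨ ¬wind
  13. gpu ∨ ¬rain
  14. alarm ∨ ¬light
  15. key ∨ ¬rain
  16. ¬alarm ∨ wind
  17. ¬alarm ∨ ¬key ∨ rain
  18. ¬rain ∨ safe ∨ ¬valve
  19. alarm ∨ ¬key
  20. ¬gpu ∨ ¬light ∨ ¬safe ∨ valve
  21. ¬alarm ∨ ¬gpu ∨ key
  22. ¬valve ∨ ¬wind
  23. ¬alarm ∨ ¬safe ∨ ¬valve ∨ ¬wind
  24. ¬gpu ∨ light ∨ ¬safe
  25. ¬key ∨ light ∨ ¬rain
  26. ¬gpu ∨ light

Unsatisfiable

Case alarm = True:
  (¬alarm ∨ ¬wind) forces wind = False.
  Clause (¬alarm ∨ wind) is falsified — contradiction.
Case alarm = False:
  Clause (alarm) is falsified — contradiction.
Both cases fail, so the formula is unsatisfiable.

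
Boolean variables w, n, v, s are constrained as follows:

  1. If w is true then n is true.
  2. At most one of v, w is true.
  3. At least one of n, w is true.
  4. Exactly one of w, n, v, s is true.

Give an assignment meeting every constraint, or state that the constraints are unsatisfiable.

w: False, n: True, v: False, s: False

  (1) w=F ⇒ n: vacuous ✓
  (2) {v, w}: 0 true — at most one ✓
  (3) {n, w}: 1 true — at least one ✓
  (4) {w, n, v, s}: 1 true — exactly one ✓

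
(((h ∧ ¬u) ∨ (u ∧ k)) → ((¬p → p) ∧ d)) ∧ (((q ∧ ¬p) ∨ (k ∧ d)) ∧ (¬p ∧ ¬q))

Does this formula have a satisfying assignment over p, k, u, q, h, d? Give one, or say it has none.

p=F, k=T, u=F, q=F, h=F, d=T

  ((h ∧ ¬u) ∨ (u ∧ k)) → ((¬p → p) ∧ d) = True
    (h ∧ ¬u) ∨ (u ∧ k) = False
      h ∧ ¬u = False
        ¬u = True
      u ∧ k = False
    (¬p → p) ∧ d = False
      ¬p → p = False
        ¬p = True
  ((q ∧ ¬p) ∨ (k ∧ d)) ∧ (¬p ∧ ¬q) = True
    (q ∧ ¬p) ∨ (k ∧ d) = True
      q ∧ ¬p = False
        ¬p = True
      k ∧ d = True
    ¬p ∧ ¬q = True
      ¬p = True
      ¬q = True
Both conjuncts True, so the formula holds.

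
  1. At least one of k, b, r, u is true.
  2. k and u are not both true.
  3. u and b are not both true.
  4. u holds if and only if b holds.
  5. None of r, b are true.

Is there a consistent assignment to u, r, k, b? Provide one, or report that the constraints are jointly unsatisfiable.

u: False, r: False, k: True, b: False

  (1) {k, b, r, u}: 1 true — at least one ✓
  (2) k=T, u=F — not both ✓
  (3) u=F, b=F — not both ✓
  (4) u=F, b=F — same ✓
  (5) {r, b}: 0 true — none ✓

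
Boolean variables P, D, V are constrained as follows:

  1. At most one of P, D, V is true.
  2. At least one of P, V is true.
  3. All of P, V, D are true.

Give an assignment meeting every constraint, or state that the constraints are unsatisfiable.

No satisfying assignment exists.

Case P = True:
  (1) with P=T forces D = False.
  Constraint (3) is violated (D=F) — contradiction.
Case P = False:
  Constraint (3) is violated (P=F) — contradiction.
Both cases fail — unsatisfiable.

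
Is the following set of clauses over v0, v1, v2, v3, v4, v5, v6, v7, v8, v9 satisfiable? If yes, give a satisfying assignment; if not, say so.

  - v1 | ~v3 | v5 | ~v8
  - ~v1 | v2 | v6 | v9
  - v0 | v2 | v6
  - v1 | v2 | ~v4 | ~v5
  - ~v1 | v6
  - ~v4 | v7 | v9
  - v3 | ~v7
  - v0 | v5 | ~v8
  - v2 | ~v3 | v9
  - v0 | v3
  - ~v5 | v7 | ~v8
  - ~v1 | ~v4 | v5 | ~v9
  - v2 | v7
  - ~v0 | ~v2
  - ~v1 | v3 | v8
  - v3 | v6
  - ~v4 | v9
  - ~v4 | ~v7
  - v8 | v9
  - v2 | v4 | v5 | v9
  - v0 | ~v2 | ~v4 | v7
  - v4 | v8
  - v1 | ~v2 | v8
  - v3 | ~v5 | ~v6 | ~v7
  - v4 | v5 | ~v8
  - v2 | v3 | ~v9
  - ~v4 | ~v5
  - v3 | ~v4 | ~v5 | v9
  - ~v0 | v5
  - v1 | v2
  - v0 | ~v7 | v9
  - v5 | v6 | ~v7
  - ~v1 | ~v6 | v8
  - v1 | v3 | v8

v0=F, v1=F, v2=T, v3=T, v4=F, v5=T, v6=F, v7=T, v8=T, v9=T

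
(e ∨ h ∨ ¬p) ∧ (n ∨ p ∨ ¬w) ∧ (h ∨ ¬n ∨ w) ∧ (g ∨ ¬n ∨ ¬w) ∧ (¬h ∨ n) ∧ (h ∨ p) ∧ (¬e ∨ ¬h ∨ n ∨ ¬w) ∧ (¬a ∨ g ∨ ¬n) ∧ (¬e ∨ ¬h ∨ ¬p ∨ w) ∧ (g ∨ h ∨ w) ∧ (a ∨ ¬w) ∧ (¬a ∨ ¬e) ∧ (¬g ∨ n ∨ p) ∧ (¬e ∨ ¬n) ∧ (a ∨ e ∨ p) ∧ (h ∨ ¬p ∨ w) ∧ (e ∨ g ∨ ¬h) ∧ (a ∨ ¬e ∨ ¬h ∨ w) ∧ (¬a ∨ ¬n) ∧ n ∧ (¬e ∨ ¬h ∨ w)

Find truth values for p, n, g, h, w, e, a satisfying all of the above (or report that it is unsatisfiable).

p = True, n = True, g = True, h = True, w = False, e = False, a = False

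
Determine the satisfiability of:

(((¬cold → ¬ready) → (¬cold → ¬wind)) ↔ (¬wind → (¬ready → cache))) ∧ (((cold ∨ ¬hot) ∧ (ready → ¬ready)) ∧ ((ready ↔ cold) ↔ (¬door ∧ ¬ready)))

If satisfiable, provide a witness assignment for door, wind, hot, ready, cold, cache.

door = True, wind = True, hot = False, ready = False, cold = True, cache = False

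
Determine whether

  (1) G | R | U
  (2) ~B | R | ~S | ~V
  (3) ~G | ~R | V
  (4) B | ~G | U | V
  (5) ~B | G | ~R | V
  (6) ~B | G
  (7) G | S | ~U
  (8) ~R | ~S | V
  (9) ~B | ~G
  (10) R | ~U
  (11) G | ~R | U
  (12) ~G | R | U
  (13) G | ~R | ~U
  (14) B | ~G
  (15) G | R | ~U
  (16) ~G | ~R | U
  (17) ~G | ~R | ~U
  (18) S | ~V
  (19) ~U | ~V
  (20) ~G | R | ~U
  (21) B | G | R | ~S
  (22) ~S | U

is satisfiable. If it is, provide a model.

No satisfying assignment exists.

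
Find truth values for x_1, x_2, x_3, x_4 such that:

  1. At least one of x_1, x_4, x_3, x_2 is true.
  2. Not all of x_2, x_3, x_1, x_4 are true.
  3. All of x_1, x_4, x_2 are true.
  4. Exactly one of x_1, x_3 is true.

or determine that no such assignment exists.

x_1: True; x_2: True; x_3: False; x_4: True

  (1) {x_1, x_4, x_3, x_2}: 3 true — at least one ✓
  (2) {x_2, x_3, x_1, x_4}: 3/4 true — not all ✓
  (3) {x_1, x_4, x_2}: all 3 true ✓
  (4) {x_1, x_3}: 1 true — exactly one ✓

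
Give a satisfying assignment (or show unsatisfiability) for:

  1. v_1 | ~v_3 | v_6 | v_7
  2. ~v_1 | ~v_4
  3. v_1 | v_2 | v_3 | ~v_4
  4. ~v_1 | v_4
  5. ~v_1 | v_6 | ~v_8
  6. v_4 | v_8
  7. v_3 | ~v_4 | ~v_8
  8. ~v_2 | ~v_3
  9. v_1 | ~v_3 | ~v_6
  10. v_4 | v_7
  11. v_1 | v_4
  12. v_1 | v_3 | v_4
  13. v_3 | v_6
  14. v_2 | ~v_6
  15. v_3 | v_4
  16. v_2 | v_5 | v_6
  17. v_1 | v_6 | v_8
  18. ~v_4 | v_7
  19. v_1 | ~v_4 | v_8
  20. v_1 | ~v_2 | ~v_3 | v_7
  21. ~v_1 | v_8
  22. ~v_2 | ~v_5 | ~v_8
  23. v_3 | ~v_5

Try v_1 = True:
  (~v_1 | ~v_4) forces v_4 = False.
  clause (~v_1 | v_4) is falsified — backtrack.
So v_1 = False.
  then (v_1 | v_4) forces v_4 = True.
  then (~v_4 | v_7) forces v_7 = True.
  then (v_1 | ~v_4 | v_8) forces v_8 = True.
  then (v_3 | ~v_4 | ~v_8) forces v_3 = True.
  then (~v_2 | ~v_3) forces v_2 = False.
  then (v_1 | ~v_3 | ~v_6) forces v_6 = False.
  then (v_2 | v_5 | v_6) forces v_5 = True.
All clauses satisfied.

v_1 = False, v_2 = False, v_3 = True, v_4 = True, v_5 = True, v_6 = False, v_7 = True, v_8 = True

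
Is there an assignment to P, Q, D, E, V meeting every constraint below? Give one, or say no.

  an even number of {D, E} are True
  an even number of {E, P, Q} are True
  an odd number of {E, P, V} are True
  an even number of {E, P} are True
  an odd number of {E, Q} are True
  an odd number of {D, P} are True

UNSATISFIABLE

Adding constraints 1, 4, 6 mod 2: every variable appears an even number of times on the left, so the left side is 0.
But the right sides sum to 1 (mod 2). 0 ≠ 1 — the system is inconsistent.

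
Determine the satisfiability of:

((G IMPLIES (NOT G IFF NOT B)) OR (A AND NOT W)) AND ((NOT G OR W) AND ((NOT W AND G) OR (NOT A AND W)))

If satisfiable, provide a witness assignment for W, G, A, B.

W: True, G: False, A: False, B: False

  (G IMPLIES (NOT G IFF NOT B)) OR (A AND NOT W) = True
    G IMPLIES (NOT G IFF NOT B) = True
      NOT G IFF NOT B = True
        NOT G = True
        NOT B = True
    A AND NOT W = False
      NOT W = False
  (NOT G OR W) AND ((NOT W AND G) OR (NOT A AND W)) = True
    NOT G OR W = True
      NOT G = True
    (NOT W AND G) OR (NOT A AND W) = True
      NOT W AND G = False
        NOT W = False
      NOT A AND W = True
        NOT A = True
Both conjuncts True, so the formula holds.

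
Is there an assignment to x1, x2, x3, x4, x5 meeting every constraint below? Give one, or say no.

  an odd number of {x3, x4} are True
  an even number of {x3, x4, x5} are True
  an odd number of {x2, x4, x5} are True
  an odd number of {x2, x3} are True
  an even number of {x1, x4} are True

x1=T; x2=T; x3=F; x4=T; x5=T

{x3, x4}: 1 true → odd ✓
{x3, x4, x5}: 2 true → even ✓
{x2, x4, x5}: 3 true → odd ✓
{x2, x3}: 1 true → odd ✓
{x1, x4}: 2 true → even ✓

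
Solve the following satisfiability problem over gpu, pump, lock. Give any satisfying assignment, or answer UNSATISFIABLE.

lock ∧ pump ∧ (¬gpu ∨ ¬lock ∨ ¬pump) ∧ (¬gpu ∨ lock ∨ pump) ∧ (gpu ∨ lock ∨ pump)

gpu = False, pump = True, lock = True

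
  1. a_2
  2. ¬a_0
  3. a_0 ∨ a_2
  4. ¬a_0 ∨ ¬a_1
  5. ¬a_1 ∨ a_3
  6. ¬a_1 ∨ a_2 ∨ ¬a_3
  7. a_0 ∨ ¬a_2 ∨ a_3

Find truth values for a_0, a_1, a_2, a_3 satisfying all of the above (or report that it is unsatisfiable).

Unit clause (a_2) forces a_2 = True.
Unit clause (¬a_0) forces a_0 = False.
In (a_0 ∨ ¬a_2 ∨ a_3) only a_3 is left, so a_3 = True.
Set a_1 = False.
Check each clause:
  (a_2): a_2 holds.
  (¬a_0): ¬a_0 holds.
  (a_0 ∨ a_2): a_2 holds.
  (¬a_0 ∨ ¬a_1): ¬a_0 holds.
  (¬a_1 ∨ a_3): ¬a_1 holds.
  (¬a_1 ∨ a_2 ∨ ¬a_3): ¬a_1 holds.
  (a_0 ∨ ¬a_2 ∨ a_3): a_3 holds.
All clauses satisfied.

a_0 = False, a_1 = False, a_2 = True, a_3 = True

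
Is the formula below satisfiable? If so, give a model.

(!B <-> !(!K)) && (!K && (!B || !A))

K = False; B = True; A = False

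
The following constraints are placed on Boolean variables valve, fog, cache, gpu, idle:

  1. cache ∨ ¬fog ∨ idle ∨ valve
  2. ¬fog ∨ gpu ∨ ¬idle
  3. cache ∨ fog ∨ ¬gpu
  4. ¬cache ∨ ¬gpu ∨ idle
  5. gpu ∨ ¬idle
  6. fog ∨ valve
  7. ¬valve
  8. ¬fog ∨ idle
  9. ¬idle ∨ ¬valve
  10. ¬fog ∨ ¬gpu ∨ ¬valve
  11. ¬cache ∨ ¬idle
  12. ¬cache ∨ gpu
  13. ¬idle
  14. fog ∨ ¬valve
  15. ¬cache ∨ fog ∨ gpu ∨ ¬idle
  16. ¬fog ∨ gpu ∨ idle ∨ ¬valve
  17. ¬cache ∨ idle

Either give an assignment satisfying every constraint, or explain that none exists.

The formula is unsatisfiable.

Case valve = True:
  Clause (¬valve) is falsified — contradiction.
Case valve = False:
  (fog ∨ valve) forces fog = True.
  (¬fog ∨ idle) forces idle = True.
  Clause (¬idle) is falsified — contradiction.
Both cases fail, so the formula is unsatisfiable.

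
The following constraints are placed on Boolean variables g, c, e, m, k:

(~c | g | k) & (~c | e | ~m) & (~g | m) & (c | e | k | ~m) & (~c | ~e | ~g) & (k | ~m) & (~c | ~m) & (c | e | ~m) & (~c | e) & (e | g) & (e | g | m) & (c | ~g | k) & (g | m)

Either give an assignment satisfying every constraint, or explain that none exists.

g = False; c = False; e = True; m = True; k = True

Set g = False.
  then (e | g) forces e = True.
  then (g | m) forces m = True.
  then (k | ~m) forces k = True.
  then (~c | ~m) forces c = False.
All clauses satisfied.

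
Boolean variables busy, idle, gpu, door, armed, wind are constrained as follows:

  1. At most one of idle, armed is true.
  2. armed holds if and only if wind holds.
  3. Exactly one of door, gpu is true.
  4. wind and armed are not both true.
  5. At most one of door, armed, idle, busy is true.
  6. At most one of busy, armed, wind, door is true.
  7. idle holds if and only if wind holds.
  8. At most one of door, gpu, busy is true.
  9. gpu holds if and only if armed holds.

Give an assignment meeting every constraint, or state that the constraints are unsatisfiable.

busy: False, idle: False, gpu: False, door: True, armed: False, wind: False

  (1) {idle, armed}: 0 true — at most one ✓
  (2) armed=F, wind=F — same ✓
  (3) {door, gpu}: 1 true — exactly one ✓
  (4) wind=F, armed=F — not both ✓
  (5) {door, armed, idle, busy}: 1 true — at most one ✓
  (6) {busy, armed, wind, door}: 1 true — at most one ✓
  (7) idle=F, wind=F — same ✓
  (8) {door, gpu, busy}: 1 true — at most one ✓
  (9) gpu=F, armed=F — same ✓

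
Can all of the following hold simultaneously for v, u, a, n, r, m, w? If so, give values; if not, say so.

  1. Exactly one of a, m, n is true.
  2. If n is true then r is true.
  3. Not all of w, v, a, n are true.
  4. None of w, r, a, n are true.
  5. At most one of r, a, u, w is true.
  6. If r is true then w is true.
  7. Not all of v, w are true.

v = False, u = True, a = False, n = False, r = False, m = True, w = False

  (1) {a, m, n}: 1 true — exactly one ✓
  (2) n=F ⇒ r: vacuous ✓
  (3) {w, v, a, n}: 0/4 true — not all ✓
  (4) {w, r, a, n}: 0 true — none ✓
  (5) {r, a, u, w}: 1 true — at most one ✓
  (6) r=F ⇒ w: vacuous ✓
  (7) {v, w}: 0/2 true — not all ✓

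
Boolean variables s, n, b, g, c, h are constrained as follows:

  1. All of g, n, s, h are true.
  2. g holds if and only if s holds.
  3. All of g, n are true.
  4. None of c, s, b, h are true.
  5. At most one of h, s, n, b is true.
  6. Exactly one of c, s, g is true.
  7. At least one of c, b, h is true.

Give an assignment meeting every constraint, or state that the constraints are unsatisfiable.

No satisfying assignment exists.

Case s = True:
  Constraint (4) is violated (s=T) — contradiction.
Case s = False:
  Constraint (1) is violated (s=F) — contradiction.
Both cases fail — unsatisfiable.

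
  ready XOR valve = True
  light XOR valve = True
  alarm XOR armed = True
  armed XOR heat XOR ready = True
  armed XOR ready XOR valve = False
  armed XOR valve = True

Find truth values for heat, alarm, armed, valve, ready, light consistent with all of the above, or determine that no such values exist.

heat = True, alarm = False, armed = True, valve = False, ready = True, light = True

ready XOR valve = T XOR F = True ✓
light XOR valve = T XOR F = True ✓
alarm XOR armed = F XOR T = True ✓
armed XOR heat XOR ready = T XOR T XOR T = True ✓
armed XOR ready XOR valve = T XOR T XOR F = False ✓
armed XOR valve = T XOR F = True ✓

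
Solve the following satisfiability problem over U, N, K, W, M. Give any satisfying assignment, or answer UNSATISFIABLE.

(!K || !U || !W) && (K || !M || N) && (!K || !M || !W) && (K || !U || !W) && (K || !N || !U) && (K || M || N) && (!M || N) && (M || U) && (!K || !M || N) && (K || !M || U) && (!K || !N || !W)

Set U = True.
Set N = False.
  then (!M || N) forces M = False.
  then (K || M || N) forces K = True.
  then (!K || !U || !W) forces W = False.
All clauses satisfied.

U = True, N = False, K = True, W = False, M = False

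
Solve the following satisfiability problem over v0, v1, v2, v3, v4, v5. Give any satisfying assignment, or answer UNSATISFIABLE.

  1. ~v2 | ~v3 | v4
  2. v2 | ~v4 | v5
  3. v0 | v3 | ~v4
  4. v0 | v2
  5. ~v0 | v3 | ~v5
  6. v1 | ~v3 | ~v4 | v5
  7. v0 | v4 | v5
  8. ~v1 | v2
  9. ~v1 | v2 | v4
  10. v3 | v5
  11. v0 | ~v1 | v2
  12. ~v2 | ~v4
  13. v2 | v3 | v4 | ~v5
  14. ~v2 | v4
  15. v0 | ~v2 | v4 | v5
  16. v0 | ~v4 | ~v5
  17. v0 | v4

v0: True, v1: False, v2: False, v3: True, v4: False, v5: False

Set v0 = True.
Try v1 = True:
  (~v1 | v2) forces v2 = True.
  (~v2 | ~v4) forces v4 = False.
  clause (~v2 | v4) is falsified — backtrack.
So v1 = False.
Set v2 = False.
Try v3 = False:
  (~v0 | v3 | ~v5) forces v5 = False.
  clause (v3 | v5) is falsified — backtrack.
So v3 = True.
Set v4 = False.
Set v5 = False.
All clauses satisfied.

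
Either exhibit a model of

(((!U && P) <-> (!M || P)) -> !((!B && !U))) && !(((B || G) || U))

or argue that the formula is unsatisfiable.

B: False; G: False; M: False; P: False; U: False

  ((!U && P) <-> (!M || P)) -> !((!B && !U)) = True
    (!U && P) <-> (!M || P) = False
      !U && P = False
        !U = True
      !M || P = True
        !M = True
    !((!B && !U)) = False
      !B && !U = True
        !B = True
        !U = True
  !(((B || G) || U)) = True
    (B || G) || U = False
      B || G = False
Both conjuncts True, so the formula holds.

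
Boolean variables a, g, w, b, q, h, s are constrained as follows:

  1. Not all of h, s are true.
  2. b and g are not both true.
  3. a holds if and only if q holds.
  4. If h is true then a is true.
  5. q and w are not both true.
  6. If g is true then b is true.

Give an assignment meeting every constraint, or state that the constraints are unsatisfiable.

a=T, g=F, w=F, b=T, q=T, h=T, s=F

  (1) {h, s}: 1/2 true — not all ✓
  (2) b=T, g=F — not both ✓
  (3) a=T, q=T — same ✓
  (4) h=T ⇒ a: T ✓
  (5) q=T, w=F — not both ✓
  (6) g=F ⇒ b: vacuous ✓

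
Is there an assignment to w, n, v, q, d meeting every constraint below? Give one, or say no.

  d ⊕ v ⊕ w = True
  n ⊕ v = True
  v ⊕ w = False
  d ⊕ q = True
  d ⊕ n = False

w: False; n: True; v: False; q: False; d: True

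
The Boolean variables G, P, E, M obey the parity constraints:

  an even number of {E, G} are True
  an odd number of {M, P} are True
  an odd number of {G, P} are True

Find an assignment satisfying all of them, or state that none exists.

G: False; P: True; E: False; M: False

{E, G}: 0 true → even ✓
{M, P}: 1 true → odd ✓
{G, P}: 1 true → odd ✓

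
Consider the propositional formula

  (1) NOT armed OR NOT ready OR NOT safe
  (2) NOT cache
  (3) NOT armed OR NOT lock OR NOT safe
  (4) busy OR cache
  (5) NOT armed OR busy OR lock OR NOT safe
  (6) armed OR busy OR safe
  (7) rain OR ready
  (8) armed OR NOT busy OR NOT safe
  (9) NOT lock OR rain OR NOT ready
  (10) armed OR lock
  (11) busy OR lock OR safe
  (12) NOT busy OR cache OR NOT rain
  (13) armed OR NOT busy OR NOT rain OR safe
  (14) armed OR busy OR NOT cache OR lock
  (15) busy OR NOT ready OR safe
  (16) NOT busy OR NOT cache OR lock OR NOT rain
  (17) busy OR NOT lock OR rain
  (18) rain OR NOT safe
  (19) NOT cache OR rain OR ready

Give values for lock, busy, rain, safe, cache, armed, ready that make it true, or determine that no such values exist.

lock = False, busy = True, rain = False, safe = False, cache = False, armed = True, ready = True

Unit clause (NOT cache) forces cache = False.
In (busy OR cache) only busy is left, so busy = True.
In (NOT busy OR cache OR NOT rain) only NOT rain is left, so rain = False.
In (rain OR NOT safe) only NOT safe is left, so safe = False.
In (rain OR ready) only ready is left, so ready = True.
In (NOT lock OR rain OR NOT ready) only NOT lock is left, so lock = False.
In (armed OR lock) only armed is left, so armed = True.
All clauses satisfied.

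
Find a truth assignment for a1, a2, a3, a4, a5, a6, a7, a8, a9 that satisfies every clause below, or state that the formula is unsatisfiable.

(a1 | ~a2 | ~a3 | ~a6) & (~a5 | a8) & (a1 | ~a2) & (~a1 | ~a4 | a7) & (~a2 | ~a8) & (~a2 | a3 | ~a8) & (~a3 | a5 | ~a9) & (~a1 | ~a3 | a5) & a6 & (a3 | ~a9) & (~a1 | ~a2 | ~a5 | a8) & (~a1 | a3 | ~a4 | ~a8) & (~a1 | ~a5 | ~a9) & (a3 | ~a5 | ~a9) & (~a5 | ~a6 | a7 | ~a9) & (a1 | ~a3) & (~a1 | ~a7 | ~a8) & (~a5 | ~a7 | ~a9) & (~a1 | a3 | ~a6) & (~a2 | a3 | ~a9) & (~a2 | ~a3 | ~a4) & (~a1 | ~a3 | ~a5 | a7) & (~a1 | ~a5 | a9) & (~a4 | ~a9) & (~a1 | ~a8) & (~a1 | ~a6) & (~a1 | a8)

a1 = False, a2 = False, a3 = False, a4 = False, a5 = False, a6 = True, a7 = False, a8 = False, a9 = False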